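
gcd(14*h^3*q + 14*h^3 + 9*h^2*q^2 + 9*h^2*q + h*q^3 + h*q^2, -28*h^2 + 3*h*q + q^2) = 7*h + q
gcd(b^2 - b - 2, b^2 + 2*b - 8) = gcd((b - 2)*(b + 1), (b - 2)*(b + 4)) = b - 2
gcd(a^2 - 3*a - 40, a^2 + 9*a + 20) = a + 5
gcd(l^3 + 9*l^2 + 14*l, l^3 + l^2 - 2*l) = l^2 + 2*l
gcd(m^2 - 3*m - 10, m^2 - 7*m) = 1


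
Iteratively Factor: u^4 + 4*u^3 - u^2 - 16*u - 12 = (u + 1)*(u^3 + 3*u^2 - 4*u - 12) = (u + 1)*(u + 2)*(u^2 + u - 6) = (u + 1)*(u + 2)*(u + 3)*(u - 2)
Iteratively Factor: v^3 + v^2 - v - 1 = (v + 1)*(v^2 - 1) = (v + 1)^2*(v - 1)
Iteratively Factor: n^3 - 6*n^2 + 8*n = (n - 2)*(n^2 - 4*n) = (n - 4)*(n - 2)*(n)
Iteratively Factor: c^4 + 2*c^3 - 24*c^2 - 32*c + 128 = (c - 2)*(c^3 + 4*c^2 - 16*c - 64) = (c - 4)*(c - 2)*(c^2 + 8*c + 16) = (c - 4)*(c - 2)*(c + 4)*(c + 4)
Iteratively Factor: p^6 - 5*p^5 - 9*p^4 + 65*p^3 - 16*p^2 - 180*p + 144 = (p + 3)*(p^5 - 8*p^4 + 15*p^3 + 20*p^2 - 76*p + 48) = (p - 2)*(p + 3)*(p^4 - 6*p^3 + 3*p^2 + 26*p - 24) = (p - 2)*(p + 2)*(p + 3)*(p^3 - 8*p^2 + 19*p - 12) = (p - 2)*(p - 1)*(p + 2)*(p + 3)*(p^2 - 7*p + 12) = (p - 4)*(p - 2)*(p - 1)*(p + 2)*(p + 3)*(p - 3)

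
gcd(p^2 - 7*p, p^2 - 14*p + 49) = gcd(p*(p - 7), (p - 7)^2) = p - 7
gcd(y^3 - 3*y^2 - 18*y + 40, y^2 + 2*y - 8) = y^2 + 2*y - 8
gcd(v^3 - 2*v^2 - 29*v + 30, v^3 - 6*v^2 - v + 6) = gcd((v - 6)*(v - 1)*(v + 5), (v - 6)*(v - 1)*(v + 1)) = v^2 - 7*v + 6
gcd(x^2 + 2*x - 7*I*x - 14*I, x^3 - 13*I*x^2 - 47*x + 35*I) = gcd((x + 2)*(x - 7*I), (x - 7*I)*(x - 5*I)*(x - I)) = x - 7*I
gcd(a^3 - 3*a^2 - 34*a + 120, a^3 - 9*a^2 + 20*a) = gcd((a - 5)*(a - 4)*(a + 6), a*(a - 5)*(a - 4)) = a^2 - 9*a + 20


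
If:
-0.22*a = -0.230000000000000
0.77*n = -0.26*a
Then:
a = 1.05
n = -0.35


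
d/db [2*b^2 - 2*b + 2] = 4*b - 2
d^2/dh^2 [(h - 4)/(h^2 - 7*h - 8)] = 2*((11 - 3*h)*(-h^2 + 7*h + 8) - (h - 4)*(2*h - 7)^2)/(-h^2 + 7*h + 8)^3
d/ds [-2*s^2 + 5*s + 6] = 5 - 4*s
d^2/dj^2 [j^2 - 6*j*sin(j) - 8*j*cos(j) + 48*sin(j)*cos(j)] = 6*j*sin(j) + 8*j*cos(j) + 16*sin(j) - 96*sin(2*j) - 12*cos(j) + 2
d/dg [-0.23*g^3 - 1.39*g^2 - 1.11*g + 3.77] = -0.69*g^2 - 2.78*g - 1.11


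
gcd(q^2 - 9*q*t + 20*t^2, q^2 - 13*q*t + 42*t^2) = 1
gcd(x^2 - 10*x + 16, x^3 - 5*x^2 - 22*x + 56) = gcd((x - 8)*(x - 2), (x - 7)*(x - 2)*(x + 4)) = x - 2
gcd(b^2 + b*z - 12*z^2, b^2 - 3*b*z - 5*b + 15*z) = -b + 3*z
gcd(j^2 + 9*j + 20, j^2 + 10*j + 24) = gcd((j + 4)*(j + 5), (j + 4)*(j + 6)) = j + 4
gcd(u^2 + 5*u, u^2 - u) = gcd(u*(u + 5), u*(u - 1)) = u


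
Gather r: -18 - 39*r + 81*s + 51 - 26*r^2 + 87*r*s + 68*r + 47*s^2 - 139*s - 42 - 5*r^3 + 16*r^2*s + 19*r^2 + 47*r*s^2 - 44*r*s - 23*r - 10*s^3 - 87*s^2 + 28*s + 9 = -5*r^3 + r^2*(16*s - 7) + r*(47*s^2 + 43*s + 6) - 10*s^3 - 40*s^2 - 30*s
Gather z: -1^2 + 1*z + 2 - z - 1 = 0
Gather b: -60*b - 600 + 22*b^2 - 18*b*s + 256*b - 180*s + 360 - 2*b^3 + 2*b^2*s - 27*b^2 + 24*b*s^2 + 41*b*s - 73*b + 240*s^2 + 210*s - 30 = -2*b^3 + b^2*(2*s - 5) + b*(24*s^2 + 23*s + 123) + 240*s^2 + 30*s - 270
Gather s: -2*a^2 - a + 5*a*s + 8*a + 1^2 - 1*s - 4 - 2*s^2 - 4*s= -2*a^2 + 7*a - 2*s^2 + s*(5*a - 5) - 3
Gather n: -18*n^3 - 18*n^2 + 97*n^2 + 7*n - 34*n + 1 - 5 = -18*n^3 + 79*n^2 - 27*n - 4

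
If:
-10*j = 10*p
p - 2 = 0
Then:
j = -2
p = 2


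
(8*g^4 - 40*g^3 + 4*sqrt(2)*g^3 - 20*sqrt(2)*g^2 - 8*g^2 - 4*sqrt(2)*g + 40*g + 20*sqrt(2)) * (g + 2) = 8*g^5 - 24*g^4 + 4*sqrt(2)*g^4 - 88*g^3 - 12*sqrt(2)*g^3 - 44*sqrt(2)*g^2 + 24*g^2 + 12*sqrt(2)*g + 80*g + 40*sqrt(2)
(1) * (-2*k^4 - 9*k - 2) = -2*k^4 - 9*k - 2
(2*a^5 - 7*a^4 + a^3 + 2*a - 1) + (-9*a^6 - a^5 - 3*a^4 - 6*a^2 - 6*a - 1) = -9*a^6 + a^5 - 10*a^4 + a^3 - 6*a^2 - 4*a - 2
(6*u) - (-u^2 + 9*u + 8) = u^2 - 3*u - 8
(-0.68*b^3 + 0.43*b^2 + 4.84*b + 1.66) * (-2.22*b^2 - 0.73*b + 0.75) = 1.5096*b^5 - 0.4582*b^4 - 11.5687*b^3 - 6.8959*b^2 + 2.4182*b + 1.245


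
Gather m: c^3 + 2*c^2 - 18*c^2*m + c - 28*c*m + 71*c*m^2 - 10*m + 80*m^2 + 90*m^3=c^3 + 2*c^2 + c + 90*m^3 + m^2*(71*c + 80) + m*(-18*c^2 - 28*c - 10)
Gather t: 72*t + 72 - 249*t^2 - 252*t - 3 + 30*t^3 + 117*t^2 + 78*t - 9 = 30*t^3 - 132*t^2 - 102*t + 60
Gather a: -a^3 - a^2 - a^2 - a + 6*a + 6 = -a^3 - 2*a^2 + 5*a + 6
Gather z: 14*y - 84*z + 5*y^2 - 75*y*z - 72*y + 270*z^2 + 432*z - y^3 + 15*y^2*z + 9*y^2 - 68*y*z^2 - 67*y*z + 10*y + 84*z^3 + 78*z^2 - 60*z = -y^3 + 14*y^2 - 48*y + 84*z^3 + z^2*(348 - 68*y) + z*(15*y^2 - 142*y + 288)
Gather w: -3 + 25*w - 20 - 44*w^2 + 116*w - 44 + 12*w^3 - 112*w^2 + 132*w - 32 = 12*w^3 - 156*w^2 + 273*w - 99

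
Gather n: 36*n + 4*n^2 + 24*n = 4*n^2 + 60*n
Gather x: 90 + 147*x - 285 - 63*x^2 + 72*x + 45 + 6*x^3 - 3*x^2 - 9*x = 6*x^3 - 66*x^2 + 210*x - 150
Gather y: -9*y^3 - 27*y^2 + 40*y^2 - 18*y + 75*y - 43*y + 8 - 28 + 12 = -9*y^3 + 13*y^2 + 14*y - 8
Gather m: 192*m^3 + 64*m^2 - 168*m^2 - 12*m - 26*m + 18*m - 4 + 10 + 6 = 192*m^3 - 104*m^2 - 20*m + 12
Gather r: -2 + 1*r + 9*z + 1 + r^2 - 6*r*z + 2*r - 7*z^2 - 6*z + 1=r^2 + r*(3 - 6*z) - 7*z^2 + 3*z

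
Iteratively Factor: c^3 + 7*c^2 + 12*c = (c + 4)*(c^2 + 3*c) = c*(c + 4)*(c + 3)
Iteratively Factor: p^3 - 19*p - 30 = (p + 3)*(p^2 - 3*p - 10) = (p + 2)*(p + 3)*(p - 5)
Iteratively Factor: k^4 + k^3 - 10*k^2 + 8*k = (k)*(k^3 + k^2 - 10*k + 8) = k*(k - 1)*(k^2 + 2*k - 8) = k*(k - 2)*(k - 1)*(k + 4)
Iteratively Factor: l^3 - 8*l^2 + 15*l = (l - 5)*(l^2 - 3*l) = l*(l - 5)*(l - 3)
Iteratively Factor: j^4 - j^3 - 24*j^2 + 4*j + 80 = (j + 2)*(j^3 - 3*j^2 - 18*j + 40) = (j - 5)*(j + 2)*(j^2 + 2*j - 8) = (j - 5)*(j - 2)*(j + 2)*(j + 4)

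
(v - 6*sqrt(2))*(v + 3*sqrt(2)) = v^2 - 3*sqrt(2)*v - 36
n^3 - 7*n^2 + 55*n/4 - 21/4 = (n - 7/2)*(n - 3)*(n - 1/2)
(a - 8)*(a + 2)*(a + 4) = a^3 - 2*a^2 - 40*a - 64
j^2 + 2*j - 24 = (j - 4)*(j + 6)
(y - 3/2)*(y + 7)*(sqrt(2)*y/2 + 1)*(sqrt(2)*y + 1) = y^4 + 3*sqrt(2)*y^3/2 + 11*y^3/2 - 19*y^2/2 + 33*sqrt(2)*y^2/4 - 63*sqrt(2)*y/4 + 11*y/2 - 21/2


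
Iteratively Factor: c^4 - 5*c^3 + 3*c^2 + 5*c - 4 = (c + 1)*(c^3 - 6*c^2 + 9*c - 4) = (c - 1)*(c + 1)*(c^2 - 5*c + 4) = (c - 1)^2*(c + 1)*(c - 4)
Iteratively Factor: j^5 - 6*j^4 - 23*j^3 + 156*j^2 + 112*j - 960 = (j - 5)*(j^4 - j^3 - 28*j^2 + 16*j + 192) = (j - 5)*(j + 4)*(j^3 - 5*j^2 - 8*j + 48) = (j - 5)*(j - 4)*(j + 4)*(j^2 - j - 12) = (j - 5)*(j - 4)^2*(j + 4)*(j + 3)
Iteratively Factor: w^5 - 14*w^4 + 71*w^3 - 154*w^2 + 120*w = (w)*(w^4 - 14*w^3 + 71*w^2 - 154*w + 120) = w*(w - 3)*(w^3 - 11*w^2 + 38*w - 40) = w*(w - 5)*(w - 3)*(w^2 - 6*w + 8) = w*(w - 5)*(w - 3)*(w - 2)*(w - 4)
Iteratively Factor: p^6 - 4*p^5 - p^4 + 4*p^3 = (p - 1)*(p^5 - 3*p^4 - 4*p^3) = (p - 4)*(p - 1)*(p^4 + p^3) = p*(p - 4)*(p - 1)*(p^3 + p^2) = p*(p - 4)*(p - 1)*(p + 1)*(p^2) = p^2*(p - 4)*(p - 1)*(p + 1)*(p)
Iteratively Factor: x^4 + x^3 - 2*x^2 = (x)*(x^3 + x^2 - 2*x) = x^2*(x^2 + x - 2) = x^2*(x + 2)*(x - 1)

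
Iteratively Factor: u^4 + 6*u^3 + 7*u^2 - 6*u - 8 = (u + 1)*(u^3 + 5*u^2 + 2*u - 8) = (u - 1)*(u + 1)*(u^2 + 6*u + 8) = (u - 1)*(u + 1)*(u + 2)*(u + 4)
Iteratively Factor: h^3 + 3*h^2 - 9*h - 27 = (h + 3)*(h^2 - 9) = (h - 3)*(h + 3)*(h + 3)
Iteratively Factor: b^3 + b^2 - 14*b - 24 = (b + 3)*(b^2 - 2*b - 8) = (b - 4)*(b + 3)*(b + 2)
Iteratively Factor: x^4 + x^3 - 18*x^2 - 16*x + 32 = (x + 4)*(x^3 - 3*x^2 - 6*x + 8) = (x - 1)*(x + 4)*(x^2 - 2*x - 8) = (x - 1)*(x + 2)*(x + 4)*(x - 4)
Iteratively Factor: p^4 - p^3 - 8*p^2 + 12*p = (p + 3)*(p^3 - 4*p^2 + 4*p) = (p - 2)*(p + 3)*(p^2 - 2*p) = p*(p - 2)*(p + 3)*(p - 2)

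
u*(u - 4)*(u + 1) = u^3 - 3*u^2 - 4*u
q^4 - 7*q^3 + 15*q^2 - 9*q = q*(q - 3)^2*(q - 1)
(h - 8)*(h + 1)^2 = h^3 - 6*h^2 - 15*h - 8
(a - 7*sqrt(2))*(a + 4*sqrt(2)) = a^2 - 3*sqrt(2)*a - 56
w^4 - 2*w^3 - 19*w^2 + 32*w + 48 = (w - 4)*(w - 3)*(w + 1)*(w + 4)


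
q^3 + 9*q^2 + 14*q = q*(q + 2)*(q + 7)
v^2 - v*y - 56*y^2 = (v - 8*y)*(v + 7*y)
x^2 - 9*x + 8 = (x - 8)*(x - 1)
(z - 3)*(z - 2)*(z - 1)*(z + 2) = z^4 - 4*z^3 - z^2 + 16*z - 12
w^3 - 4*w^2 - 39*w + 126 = (w - 7)*(w - 3)*(w + 6)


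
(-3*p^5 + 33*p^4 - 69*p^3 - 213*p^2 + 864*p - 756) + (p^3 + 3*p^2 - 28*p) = -3*p^5 + 33*p^4 - 68*p^3 - 210*p^2 + 836*p - 756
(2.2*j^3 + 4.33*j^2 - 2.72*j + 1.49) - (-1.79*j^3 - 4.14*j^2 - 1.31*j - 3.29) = 3.99*j^3 + 8.47*j^2 - 1.41*j + 4.78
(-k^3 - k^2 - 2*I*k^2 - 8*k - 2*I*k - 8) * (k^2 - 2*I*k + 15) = -k^5 - k^4 - 27*k^3 - 27*k^2 - 14*I*k^2 - 120*k - 14*I*k - 120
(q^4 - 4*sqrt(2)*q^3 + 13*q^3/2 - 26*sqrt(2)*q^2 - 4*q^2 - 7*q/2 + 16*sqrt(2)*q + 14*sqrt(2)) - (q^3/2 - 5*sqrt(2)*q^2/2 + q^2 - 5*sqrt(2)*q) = q^4 - 4*sqrt(2)*q^3 + 6*q^3 - 47*sqrt(2)*q^2/2 - 5*q^2 - 7*q/2 + 21*sqrt(2)*q + 14*sqrt(2)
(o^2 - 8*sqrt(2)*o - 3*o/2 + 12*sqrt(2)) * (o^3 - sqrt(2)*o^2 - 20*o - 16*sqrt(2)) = o^5 - 9*sqrt(2)*o^4 - 3*o^4/2 - 4*o^3 + 27*sqrt(2)*o^3/2 + 6*o^2 + 144*sqrt(2)*o^2 - 216*sqrt(2)*o + 256*o - 384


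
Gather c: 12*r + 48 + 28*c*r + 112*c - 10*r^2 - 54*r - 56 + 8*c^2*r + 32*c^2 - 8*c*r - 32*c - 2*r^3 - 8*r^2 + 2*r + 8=c^2*(8*r + 32) + c*(20*r + 80) - 2*r^3 - 18*r^2 - 40*r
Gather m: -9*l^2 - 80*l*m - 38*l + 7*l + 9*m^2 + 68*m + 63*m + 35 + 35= -9*l^2 - 31*l + 9*m^2 + m*(131 - 80*l) + 70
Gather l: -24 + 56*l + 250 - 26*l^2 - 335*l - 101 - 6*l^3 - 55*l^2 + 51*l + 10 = -6*l^3 - 81*l^2 - 228*l + 135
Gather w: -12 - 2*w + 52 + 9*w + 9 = 7*w + 49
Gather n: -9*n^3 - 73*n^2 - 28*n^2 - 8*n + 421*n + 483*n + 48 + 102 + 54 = -9*n^3 - 101*n^2 + 896*n + 204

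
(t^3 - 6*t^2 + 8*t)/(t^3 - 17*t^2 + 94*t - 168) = t*(t - 2)/(t^2 - 13*t + 42)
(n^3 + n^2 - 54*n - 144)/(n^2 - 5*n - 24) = n + 6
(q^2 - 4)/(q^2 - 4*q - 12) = (q - 2)/(q - 6)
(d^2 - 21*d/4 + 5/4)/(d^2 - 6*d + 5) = (d - 1/4)/(d - 1)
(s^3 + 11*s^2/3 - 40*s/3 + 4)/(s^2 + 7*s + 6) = (3*s^2 - 7*s + 2)/(3*(s + 1))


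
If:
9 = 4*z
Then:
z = 9/4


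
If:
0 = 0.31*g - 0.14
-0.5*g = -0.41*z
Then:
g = 0.45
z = 0.55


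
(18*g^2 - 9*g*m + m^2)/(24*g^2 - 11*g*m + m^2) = (6*g - m)/(8*g - m)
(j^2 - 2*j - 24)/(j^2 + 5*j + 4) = (j - 6)/(j + 1)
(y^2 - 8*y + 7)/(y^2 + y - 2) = (y - 7)/(y + 2)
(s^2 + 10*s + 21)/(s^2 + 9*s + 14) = (s + 3)/(s + 2)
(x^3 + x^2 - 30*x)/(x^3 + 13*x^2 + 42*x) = (x - 5)/(x + 7)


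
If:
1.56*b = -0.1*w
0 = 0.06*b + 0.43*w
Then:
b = 0.00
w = 0.00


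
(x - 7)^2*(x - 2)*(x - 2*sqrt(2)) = x^4 - 16*x^3 - 2*sqrt(2)*x^3 + 32*sqrt(2)*x^2 + 77*x^2 - 154*sqrt(2)*x - 98*x + 196*sqrt(2)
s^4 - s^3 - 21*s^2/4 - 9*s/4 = s*(s - 3)*(s + 1/2)*(s + 3/2)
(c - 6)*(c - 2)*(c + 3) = c^3 - 5*c^2 - 12*c + 36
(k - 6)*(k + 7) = k^2 + k - 42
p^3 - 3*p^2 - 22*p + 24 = (p - 6)*(p - 1)*(p + 4)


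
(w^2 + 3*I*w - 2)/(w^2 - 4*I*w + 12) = (w + I)/(w - 6*I)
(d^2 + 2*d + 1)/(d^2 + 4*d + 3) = (d + 1)/(d + 3)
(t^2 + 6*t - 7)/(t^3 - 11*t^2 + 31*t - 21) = (t + 7)/(t^2 - 10*t + 21)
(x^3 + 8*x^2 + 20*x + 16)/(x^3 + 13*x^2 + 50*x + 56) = (x + 2)/(x + 7)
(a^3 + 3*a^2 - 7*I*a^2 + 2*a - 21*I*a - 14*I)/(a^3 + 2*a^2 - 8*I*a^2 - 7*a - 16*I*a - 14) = (a + 1)/(a - I)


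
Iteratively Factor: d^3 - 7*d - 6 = (d + 2)*(d^2 - 2*d - 3) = (d - 3)*(d + 2)*(d + 1)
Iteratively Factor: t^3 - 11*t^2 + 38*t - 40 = (t - 5)*(t^2 - 6*t + 8) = (t - 5)*(t - 4)*(t - 2)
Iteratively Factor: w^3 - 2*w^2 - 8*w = (w)*(w^2 - 2*w - 8) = w*(w - 4)*(w + 2)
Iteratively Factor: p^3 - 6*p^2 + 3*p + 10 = (p + 1)*(p^2 - 7*p + 10) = (p - 2)*(p + 1)*(p - 5)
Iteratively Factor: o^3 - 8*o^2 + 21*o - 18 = (o - 3)*(o^2 - 5*o + 6) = (o - 3)^2*(o - 2)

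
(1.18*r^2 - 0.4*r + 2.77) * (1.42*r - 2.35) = 1.6756*r^3 - 3.341*r^2 + 4.8734*r - 6.5095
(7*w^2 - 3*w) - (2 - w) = 7*w^2 - 2*w - 2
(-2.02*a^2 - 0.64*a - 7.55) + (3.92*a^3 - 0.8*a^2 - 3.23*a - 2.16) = 3.92*a^3 - 2.82*a^2 - 3.87*a - 9.71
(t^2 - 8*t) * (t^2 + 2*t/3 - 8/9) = t^4 - 22*t^3/3 - 56*t^2/9 + 64*t/9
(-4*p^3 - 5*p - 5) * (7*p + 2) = -28*p^4 - 8*p^3 - 35*p^2 - 45*p - 10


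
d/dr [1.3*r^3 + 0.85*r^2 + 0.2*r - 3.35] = 3.9*r^2 + 1.7*r + 0.2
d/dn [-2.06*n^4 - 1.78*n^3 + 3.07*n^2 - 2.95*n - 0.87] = -8.24*n^3 - 5.34*n^2 + 6.14*n - 2.95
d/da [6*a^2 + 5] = 12*a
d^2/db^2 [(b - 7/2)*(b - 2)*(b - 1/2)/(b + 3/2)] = 2*(8*b^3 + 36*b^2 + 54*b - 253)/(8*b^3 + 36*b^2 + 54*b + 27)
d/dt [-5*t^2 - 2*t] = -10*t - 2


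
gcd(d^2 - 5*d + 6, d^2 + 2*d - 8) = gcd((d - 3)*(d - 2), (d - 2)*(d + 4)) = d - 2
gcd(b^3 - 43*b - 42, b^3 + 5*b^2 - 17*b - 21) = b + 1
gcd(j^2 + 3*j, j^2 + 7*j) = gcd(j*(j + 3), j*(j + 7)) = j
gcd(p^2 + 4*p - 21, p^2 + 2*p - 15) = p - 3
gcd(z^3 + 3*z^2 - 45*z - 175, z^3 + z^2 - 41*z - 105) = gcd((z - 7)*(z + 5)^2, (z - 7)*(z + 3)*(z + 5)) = z^2 - 2*z - 35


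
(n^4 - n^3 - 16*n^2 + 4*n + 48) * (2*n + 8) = 2*n^5 + 6*n^4 - 40*n^3 - 120*n^2 + 128*n + 384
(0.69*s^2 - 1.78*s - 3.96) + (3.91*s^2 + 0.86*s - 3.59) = 4.6*s^2 - 0.92*s - 7.55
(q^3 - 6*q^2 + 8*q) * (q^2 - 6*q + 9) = q^5 - 12*q^4 + 53*q^3 - 102*q^2 + 72*q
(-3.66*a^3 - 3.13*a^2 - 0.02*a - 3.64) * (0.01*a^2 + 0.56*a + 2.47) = -0.0366*a^5 - 2.0809*a^4 - 10.7932*a^3 - 7.7787*a^2 - 2.0878*a - 8.9908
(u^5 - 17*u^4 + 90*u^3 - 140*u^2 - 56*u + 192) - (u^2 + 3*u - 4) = u^5 - 17*u^4 + 90*u^3 - 141*u^2 - 59*u + 196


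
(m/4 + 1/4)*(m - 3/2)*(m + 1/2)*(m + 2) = m^4/4 + m^3/2 - 7*m^2/16 - 17*m/16 - 3/8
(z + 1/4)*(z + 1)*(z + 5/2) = z^3 + 15*z^2/4 + 27*z/8 + 5/8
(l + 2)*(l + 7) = l^2 + 9*l + 14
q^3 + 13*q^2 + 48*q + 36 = (q + 1)*(q + 6)^2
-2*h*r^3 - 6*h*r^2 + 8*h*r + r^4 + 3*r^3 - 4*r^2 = r*(-2*h + r)*(r - 1)*(r + 4)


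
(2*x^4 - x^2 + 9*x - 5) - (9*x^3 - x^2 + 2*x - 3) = 2*x^4 - 9*x^3 + 7*x - 2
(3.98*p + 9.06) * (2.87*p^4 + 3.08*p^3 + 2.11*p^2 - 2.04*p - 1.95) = 11.4226*p^5 + 38.2606*p^4 + 36.3026*p^3 + 10.9974*p^2 - 26.2434*p - 17.667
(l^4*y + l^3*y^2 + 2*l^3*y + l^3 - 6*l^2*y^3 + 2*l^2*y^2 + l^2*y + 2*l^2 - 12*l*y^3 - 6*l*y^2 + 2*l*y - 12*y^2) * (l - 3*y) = l^5*y - 2*l^4*y^2 + 2*l^4*y + l^4 - 9*l^3*y^3 - 4*l^3*y^2 - 2*l^3*y + 2*l^3 + 18*l^2*y^4 - 18*l^2*y^3 - 9*l^2*y^2 - 4*l^2*y + 36*l*y^4 + 18*l*y^3 - 18*l*y^2 + 36*y^3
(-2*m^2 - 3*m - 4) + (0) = -2*m^2 - 3*m - 4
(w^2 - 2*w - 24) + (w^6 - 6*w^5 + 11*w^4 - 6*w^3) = w^6 - 6*w^5 + 11*w^4 - 6*w^3 + w^2 - 2*w - 24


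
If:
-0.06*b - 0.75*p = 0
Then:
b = -12.5*p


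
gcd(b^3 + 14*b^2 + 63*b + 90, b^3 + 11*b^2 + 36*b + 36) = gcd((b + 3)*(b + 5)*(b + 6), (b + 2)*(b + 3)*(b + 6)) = b^2 + 9*b + 18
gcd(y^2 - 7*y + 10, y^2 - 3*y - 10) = y - 5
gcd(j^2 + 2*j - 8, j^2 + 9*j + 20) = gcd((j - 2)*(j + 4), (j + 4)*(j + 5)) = j + 4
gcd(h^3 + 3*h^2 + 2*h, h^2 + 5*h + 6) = h + 2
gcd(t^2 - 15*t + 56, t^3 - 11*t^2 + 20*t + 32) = t - 8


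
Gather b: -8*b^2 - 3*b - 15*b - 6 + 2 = -8*b^2 - 18*b - 4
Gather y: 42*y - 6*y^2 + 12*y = -6*y^2 + 54*y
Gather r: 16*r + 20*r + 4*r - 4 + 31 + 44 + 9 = 40*r + 80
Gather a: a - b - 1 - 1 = a - b - 2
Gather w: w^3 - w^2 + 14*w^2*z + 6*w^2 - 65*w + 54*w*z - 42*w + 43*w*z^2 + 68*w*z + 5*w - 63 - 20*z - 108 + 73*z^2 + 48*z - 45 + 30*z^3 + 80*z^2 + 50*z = w^3 + w^2*(14*z + 5) + w*(43*z^2 + 122*z - 102) + 30*z^3 + 153*z^2 + 78*z - 216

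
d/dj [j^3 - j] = 3*j^2 - 1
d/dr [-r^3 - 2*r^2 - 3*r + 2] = -3*r^2 - 4*r - 3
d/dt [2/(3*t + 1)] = -6/(3*t + 1)^2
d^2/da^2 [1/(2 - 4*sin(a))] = (sin(a) - cos(2*a) - 3)/(2*sin(a) - 1)^3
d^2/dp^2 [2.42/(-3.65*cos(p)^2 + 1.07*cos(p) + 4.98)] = (-128.9618*(1 - cos(p)^2)^2 + 28.35393*cos(p)^3 - 243.204918*cos(p)^2 - 43.812648*cos(p) + 222.479796)/(-3.65*cos(p)^2 + 1.07*cos(p) + 4.98)^3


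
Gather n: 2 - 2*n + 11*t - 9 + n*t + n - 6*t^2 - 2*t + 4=n*(t - 1) - 6*t^2 + 9*t - 3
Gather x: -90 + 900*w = 900*w - 90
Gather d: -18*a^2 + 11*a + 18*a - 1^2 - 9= -18*a^2 + 29*a - 10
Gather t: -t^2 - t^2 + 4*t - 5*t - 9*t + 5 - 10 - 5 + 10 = -2*t^2 - 10*t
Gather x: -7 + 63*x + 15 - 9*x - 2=54*x + 6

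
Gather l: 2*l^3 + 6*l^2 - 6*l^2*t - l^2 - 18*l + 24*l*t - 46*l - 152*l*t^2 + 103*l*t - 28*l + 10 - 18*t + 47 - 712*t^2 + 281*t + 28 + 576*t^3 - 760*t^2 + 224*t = 2*l^3 + l^2*(5 - 6*t) + l*(-152*t^2 + 127*t - 92) + 576*t^3 - 1472*t^2 + 487*t + 85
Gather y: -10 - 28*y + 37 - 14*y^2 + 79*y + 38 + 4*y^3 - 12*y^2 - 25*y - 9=4*y^3 - 26*y^2 + 26*y + 56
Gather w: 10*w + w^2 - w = w^2 + 9*w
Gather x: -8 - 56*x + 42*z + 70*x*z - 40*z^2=x*(70*z - 56) - 40*z^2 + 42*z - 8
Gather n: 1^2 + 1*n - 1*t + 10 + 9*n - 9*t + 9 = 10*n - 10*t + 20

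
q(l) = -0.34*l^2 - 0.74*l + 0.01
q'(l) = -0.68*l - 0.74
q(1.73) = -2.29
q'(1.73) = -1.92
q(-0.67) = 0.35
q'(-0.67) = -0.28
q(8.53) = -31.04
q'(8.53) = -6.54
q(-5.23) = -5.42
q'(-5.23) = 2.82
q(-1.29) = 0.40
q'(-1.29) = 0.14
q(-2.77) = -0.55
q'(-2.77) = 1.14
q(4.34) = -9.61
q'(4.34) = -3.69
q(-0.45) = 0.27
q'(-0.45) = -0.43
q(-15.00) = -65.39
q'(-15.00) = 9.46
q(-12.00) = -40.07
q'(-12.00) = 7.42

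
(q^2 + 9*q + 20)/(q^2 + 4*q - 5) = (q + 4)/(q - 1)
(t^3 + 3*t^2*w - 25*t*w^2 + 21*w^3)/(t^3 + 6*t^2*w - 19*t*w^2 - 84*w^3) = (t^2 - 4*t*w + 3*w^2)/(t^2 - t*w - 12*w^2)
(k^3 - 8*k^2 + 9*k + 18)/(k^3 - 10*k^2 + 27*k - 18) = (k + 1)/(k - 1)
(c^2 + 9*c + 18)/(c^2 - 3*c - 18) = (c + 6)/(c - 6)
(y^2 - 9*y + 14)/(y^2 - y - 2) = (y - 7)/(y + 1)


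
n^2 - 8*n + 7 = (n - 7)*(n - 1)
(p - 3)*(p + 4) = p^2 + p - 12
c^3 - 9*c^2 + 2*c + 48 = (c - 8)*(c - 3)*(c + 2)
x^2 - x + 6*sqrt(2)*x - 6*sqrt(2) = (x - 1)*(x + 6*sqrt(2))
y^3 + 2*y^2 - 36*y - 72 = (y - 6)*(y + 2)*(y + 6)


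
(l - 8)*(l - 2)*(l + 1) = l^3 - 9*l^2 + 6*l + 16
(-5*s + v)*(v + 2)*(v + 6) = -5*s*v^2 - 40*s*v - 60*s + v^3 + 8*v^2 + 12*v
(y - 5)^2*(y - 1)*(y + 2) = y^4 - 9*y^3 + 13*y^2 + 45*y - 50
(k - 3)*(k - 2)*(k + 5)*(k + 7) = k^4 + 7*k^3 - 19*k^2 - 103*k + 210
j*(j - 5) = j^2 - 5*j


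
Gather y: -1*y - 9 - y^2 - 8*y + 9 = -y^2 - 9*y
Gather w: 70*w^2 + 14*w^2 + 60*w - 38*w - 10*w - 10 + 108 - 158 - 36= 84*w^2 + 12*w - 96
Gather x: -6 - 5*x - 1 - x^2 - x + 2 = -x^2 - 6*x - 5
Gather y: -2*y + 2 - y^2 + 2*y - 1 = 1 - y^2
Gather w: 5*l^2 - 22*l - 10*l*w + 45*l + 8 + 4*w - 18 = 5*l^2 + 23*l + w*(4 - 10*l) - 10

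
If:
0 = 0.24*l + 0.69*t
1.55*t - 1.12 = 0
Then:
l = -2.08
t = 0.72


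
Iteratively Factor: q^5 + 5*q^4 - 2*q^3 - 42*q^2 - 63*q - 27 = (q + 3)*(q^4 + 2*q^3 - 8*q^2 - 18*q - 9) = (q + 3)^2*(q^3 - q^2 - 5*q - 3) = (q + 1)*(q + 3)^2*(q^2 - 2*q - 3) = (q + 1)^2*(q + 3)^2*(q - 3)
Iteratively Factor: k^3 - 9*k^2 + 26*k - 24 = (k - 2)*(k^2 - 7*k + 12) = (k - 4)*(k - 2)*(k - 3)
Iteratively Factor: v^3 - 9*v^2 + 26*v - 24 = (v - 4)*(v^2 - 5*v + 6) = (v - 4)*(v - 3)*(v - 2)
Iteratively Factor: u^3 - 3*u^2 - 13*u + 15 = (u - 5)*(u^2 + 2*u - 3) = (u - 5)*(u - 1)*(u + 3)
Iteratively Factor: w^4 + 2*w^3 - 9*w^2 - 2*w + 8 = (w + 4)*(w^3 - 2*w^2 - w + 2) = (w - 1)*(w + 4)*(w^2 - w - 2) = (w - 1)*(w + 1)*(w + 4)*(w - 2)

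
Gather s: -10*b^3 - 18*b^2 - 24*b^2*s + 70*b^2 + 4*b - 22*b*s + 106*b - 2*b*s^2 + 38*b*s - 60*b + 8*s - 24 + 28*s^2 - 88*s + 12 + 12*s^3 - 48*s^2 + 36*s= -10*b^3 + 52*b^2 + 50*b + 12*s^3 + s^2*(-2*b - 20) + s*(-24*b^2 + 16*b - 44) - 12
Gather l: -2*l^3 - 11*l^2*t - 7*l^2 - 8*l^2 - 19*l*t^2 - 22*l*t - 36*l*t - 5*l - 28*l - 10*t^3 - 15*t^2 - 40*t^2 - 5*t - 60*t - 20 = -2*l^3 + l^2*(-11*t - 15) + l*(-19*t^2 - 58*t - 33) - 10*t^3 - 55*t^2 - 65*t - 20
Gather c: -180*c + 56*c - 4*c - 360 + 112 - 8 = -128*c - 256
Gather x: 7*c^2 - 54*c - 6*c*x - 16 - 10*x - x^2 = 7*c^2 - 54*c - x^2 + x*(-6*c - 10) - 16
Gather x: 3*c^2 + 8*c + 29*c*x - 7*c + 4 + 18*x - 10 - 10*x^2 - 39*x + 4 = 3*c^2 + c - 10*x^2 + x*(29*c - 21) - 2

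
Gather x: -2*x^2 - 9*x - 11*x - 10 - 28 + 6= -2*x^2 - 20*x - 32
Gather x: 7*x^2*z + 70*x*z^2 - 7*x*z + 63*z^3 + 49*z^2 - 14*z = 7*x^2*z + x*(70*z^2 - 7*z) + 63*z^3 + 49*z^2 - 14*z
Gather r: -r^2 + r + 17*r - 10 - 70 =-r^2 + 18*r - 80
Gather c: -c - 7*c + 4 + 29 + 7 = 40 - 8*c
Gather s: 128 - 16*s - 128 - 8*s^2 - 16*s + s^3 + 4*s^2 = s^3 - 4*s^2 - 32*s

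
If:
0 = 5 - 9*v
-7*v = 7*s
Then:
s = -5/9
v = 5/9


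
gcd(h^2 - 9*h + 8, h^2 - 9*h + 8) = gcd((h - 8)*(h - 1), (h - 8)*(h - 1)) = h^2 - 9*h + 8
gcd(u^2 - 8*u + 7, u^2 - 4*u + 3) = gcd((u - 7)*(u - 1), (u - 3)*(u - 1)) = u - 1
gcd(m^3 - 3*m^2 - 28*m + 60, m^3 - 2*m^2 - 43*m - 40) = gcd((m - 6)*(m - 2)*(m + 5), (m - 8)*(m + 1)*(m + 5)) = m + 5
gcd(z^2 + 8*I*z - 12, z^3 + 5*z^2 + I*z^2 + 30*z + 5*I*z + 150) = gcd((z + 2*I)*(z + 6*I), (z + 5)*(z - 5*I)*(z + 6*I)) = z + 6*I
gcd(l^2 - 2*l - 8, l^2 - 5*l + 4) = l - 4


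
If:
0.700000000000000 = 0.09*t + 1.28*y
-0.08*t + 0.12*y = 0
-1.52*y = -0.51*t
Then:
No Solution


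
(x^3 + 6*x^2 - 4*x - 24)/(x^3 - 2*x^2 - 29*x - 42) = (x^2 + 4*x - 12)/(x^2 - 4*x - 21)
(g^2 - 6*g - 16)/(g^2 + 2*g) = (g - 8)/g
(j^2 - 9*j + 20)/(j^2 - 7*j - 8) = (-j^2 + 9*j - 20)/(-j^2 + 7*j + 8)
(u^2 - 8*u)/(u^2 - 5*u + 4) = u*(u - 8)/(u^2 - 5*u + 4)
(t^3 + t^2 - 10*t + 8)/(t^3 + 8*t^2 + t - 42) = (t^2 + 3*t - 4)/(t^2 + 10*t + 21)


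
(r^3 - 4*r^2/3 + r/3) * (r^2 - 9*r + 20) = r^5 - 31*r^4/3 + 97*r^3/3 - 89*r^2/3 + 20*r/3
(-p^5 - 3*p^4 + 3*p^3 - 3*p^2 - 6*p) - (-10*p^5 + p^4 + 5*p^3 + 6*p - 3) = 9*p^5 - 4*p^4 - 2*p^3 - 3*p^2 - 12*p + 3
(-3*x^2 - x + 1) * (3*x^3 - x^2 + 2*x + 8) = -9*x^5 - 2*x^3 - 27*x^2 - 6*x + 8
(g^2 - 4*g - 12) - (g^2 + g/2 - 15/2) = -9*g/2 - 9/2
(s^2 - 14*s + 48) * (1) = s^2 - 14*s + 48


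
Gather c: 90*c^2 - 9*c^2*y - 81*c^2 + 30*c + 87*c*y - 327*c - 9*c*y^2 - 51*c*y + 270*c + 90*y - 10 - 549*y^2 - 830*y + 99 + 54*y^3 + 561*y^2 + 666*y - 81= c^2*(9 - 9*y) + c*(-9*y^2 + 36*y - 27) + 54*y^3 + 12*y^2 - 74*y + 8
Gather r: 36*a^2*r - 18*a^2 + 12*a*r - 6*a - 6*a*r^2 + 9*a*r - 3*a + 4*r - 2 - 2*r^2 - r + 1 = -18*a^2 - 9*a + r^2*(-6*a - 2) + r*(36*a^2 + 21*a + 3) - 1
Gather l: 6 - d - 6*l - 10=-d - 6*l - 4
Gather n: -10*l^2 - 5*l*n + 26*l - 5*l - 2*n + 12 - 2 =-10*l^2 + 21*l + n*(-5*l - 2) + 10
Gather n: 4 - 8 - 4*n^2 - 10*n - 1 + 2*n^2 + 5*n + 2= -2*n^2 - 5*n - 3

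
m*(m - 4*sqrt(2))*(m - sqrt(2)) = m^3 - 5*sqrt(2)*m^2 + 8*m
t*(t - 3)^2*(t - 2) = t^4 - 8*t^3 + 21*t^2 - 18*t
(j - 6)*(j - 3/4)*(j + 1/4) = j^3 - 13*j^2/2 + 45*j/16 + 9/8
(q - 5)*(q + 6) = q^2 + q - 30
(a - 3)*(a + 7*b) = a^2 + 7*a*b - 3*a - 21*b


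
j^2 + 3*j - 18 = (j - 3)*(j + 6)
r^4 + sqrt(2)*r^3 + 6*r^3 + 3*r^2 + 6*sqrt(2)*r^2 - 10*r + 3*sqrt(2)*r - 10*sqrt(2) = (r - 1)*(r + 2)*(r + 5)*(r + sqrt(2))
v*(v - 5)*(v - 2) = v^3 - 7*v^2 + 10*v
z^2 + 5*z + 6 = (z + 2)*(z + 3)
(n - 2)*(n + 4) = n^2 + 2*n - 8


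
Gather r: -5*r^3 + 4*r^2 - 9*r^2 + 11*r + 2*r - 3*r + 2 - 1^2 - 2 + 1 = -5*r^3 - 5*r^2 + 10*r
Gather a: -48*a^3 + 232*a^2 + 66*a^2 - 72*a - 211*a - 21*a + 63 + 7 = -48*a^3 + 298*a^2 - 304*a + 70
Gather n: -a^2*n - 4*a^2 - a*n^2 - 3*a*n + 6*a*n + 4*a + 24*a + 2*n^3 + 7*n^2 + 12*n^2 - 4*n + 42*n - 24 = -4*a^2 + 28*a + 2*n^3 + n^2*(19 - a) + n*(-a^2 + 3*a + 38) - 24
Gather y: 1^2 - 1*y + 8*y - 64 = 7*y - 63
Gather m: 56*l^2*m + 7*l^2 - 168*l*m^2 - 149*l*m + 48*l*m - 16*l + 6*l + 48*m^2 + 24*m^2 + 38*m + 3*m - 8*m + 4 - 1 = 7*l^2 - 10*l + m^2*(72 - 168*l) + m*(56*l^2 - 101*l + 33) + 3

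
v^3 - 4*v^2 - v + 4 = (v - 4)*(v - 1)*(v + 1)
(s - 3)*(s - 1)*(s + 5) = s^3 + s^2 - 17*s + 15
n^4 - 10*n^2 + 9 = (n - 3)*(n - 1)*(n + 1)*(n + 3)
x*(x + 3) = x^2 + 3*x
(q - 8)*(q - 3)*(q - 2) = q^3 - 13*q^2 + 46*q - 48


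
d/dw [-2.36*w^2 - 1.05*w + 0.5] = -4.72*w - 1.05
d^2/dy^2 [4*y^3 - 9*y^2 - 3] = 24*y - 18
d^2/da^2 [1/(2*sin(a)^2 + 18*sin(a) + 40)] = (-4*sin(a)^4 - 27*sin(a)^3 + 5*sin(a)^2 + 234*sin(a) + 122)/(2*(sin(a)^2 + 9*sin(a) + 20)^3)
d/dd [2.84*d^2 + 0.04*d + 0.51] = 5.68*d + 0.04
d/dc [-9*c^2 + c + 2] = 1 - 18*c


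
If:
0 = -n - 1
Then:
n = -1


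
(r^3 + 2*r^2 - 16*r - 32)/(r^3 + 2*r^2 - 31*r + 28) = (r^2 + 6*r + 8)/(r^2 + 6*r - 7)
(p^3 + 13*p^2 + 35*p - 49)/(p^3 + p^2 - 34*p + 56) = (p^2 + 6*p - 7)/(p^2 - 6*p + 8)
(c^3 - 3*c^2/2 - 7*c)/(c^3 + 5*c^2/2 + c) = (2*c - 7)/(2*c + 1)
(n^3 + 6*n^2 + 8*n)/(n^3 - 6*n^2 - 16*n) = (n + 4)/(n - 8)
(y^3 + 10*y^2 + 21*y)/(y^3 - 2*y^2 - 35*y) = (y^2 + 10*y + 21)/(y^2 - 2*y - 35)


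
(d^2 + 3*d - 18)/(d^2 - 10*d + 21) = (d + 6)/(d - 7)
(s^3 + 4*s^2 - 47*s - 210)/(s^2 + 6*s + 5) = (s^2 - s - 42)/(s + 1)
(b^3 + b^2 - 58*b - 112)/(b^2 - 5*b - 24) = (b^2 + 9*b + 14)/(b + 3)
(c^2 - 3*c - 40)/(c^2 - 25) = (c - 8)/(c - 5)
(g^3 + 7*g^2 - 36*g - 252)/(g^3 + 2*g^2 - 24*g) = (g^2 + g - 42)/(g*(g - 4))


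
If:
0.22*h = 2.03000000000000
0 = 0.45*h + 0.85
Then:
No Solution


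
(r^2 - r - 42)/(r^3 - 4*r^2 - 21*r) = (r + 6)/(r*(r + 3))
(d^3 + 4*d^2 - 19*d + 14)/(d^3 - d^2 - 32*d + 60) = (d^2 + 6*d - 7)/(d^2 + d - 30)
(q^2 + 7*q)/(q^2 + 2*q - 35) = q/(q - 5)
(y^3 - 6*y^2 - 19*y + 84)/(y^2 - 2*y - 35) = (y^2 + y - 12)/(y + 5)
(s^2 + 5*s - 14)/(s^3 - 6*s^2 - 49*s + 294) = (s - 2)/(s^2 - 13*s + 42)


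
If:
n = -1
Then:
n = -1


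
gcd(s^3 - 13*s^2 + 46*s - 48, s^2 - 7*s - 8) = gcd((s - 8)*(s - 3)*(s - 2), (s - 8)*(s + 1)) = s - 8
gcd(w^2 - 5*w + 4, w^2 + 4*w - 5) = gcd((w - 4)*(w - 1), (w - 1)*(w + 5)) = w - 1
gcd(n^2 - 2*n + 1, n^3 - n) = n - 1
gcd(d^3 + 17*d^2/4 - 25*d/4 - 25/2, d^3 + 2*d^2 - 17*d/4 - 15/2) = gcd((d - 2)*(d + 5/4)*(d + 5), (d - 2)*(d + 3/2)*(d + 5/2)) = d - 2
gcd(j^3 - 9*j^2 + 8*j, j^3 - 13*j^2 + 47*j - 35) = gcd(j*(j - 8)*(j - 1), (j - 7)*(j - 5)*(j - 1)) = j - 1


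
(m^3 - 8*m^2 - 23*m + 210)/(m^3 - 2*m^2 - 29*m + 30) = (m - 7)/(m - 1)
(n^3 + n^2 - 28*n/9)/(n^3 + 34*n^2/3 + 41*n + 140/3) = n*(3*n - 4)/(3*(n^2 + 9*n + 20))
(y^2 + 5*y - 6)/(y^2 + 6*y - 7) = (y + 6)/(y + 7)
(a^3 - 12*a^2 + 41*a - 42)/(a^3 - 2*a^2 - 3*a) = (a^2 - 9*a + 14)/(a*(a + 1))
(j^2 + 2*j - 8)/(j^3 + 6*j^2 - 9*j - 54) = (j^2 + 2*j - 8)/(j^3 + 6*j^2 - 9*j - 54)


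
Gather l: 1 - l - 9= -l - 8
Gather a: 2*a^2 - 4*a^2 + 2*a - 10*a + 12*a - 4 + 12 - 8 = -2*a^2 + 4*a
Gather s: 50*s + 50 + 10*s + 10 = 60*s + 60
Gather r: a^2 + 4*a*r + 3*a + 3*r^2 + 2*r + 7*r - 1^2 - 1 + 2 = a^2 + 3*a + 3*r^2 + r*(4*a + 9)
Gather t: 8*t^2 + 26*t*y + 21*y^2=8*t^2 + 26*t*y + 21*y^2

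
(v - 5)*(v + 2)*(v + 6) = v^3 + 3*v^2 - 28*v - 60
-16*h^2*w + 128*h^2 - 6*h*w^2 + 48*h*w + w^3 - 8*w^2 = (-8*h + w)*(2*h + w)*(w - 8)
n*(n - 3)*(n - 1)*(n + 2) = n^4 - 2*n^3 - 5*n^2 + 6*n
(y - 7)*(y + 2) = y^2 - 5*y - 14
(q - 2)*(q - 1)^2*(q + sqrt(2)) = q^4 - 4*q^3 + sqrt(2)*q^3 - 4*sqrt(2)*q^2 + 5*q^2 - 2*q + 5*sqrt(2)*q - 2*sqrt(2)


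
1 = 1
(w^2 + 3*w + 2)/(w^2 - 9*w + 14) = (w^2 + 3*w + 2)/(w^2 - 9*w + 14)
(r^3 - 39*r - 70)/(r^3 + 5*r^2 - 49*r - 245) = (r + 2)/(r + 7)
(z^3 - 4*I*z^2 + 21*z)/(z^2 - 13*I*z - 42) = z*(z + 3*I)/(z - 6*I)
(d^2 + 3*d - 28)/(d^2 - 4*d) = (d + 7)/d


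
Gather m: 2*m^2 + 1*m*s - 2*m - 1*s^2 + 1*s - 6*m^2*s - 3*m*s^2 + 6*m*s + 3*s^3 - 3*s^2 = m^2*(2 - 6*s) + m*(-3*s^2 + 7*s - 2) + 3*s^3 - 4*s^2 + s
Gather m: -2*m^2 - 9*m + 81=-2*m^2 - 9*m + 81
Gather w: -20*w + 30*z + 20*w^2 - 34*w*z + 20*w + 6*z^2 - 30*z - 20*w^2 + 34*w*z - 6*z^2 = 0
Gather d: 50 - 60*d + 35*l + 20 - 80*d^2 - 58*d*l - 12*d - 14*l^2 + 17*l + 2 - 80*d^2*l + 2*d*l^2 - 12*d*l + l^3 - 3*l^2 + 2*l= d^2*(-80*l - 80) + d*(2*l^2 - 70*l - 72) + l^3 - 17*l^2 + 54*l + 72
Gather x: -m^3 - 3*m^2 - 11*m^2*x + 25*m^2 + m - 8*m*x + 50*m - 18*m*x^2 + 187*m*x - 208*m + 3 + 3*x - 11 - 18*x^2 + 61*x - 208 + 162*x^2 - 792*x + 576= -m^3 + 22*m^2 - 157*m + x^2*(144 - 18*m) + x*(-11*m^2 + 179*m - 728) + 360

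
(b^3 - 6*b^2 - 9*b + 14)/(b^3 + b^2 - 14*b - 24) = (b^2 - 8*b + 7)/(b^2 - b - 12)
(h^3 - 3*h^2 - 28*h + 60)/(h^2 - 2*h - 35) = (h^2 - 8*h + 12)/(h - 7)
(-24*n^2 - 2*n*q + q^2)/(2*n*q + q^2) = (-24*n^2 - 2*n*q + q^2)/(q*(2*n + q))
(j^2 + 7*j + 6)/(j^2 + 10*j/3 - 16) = 3*(j + 1)/(3*j - 8)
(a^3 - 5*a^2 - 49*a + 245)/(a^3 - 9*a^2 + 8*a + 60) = (a^2 - 49)/(a^2 - 4*a - 12)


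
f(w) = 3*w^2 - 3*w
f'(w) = 6*w - 3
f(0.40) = -0.72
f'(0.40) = -0.60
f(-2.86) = 33.12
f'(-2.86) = -20.16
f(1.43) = 1.84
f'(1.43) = 5.58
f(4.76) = 53.69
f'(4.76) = 25.56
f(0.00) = 0.00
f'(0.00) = -3.00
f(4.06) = 37.27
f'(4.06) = 21.36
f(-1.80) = 15.12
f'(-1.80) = -13.80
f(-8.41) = 237.41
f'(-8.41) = -53.46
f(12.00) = 396.00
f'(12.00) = 69.00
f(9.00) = 216.00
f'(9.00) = 51.00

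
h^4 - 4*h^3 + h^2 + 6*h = h*(h - 3)*(h - 2)*(h + 1)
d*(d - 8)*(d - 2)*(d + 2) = d^4 - 8*d^3 - 4*d^2 + 32*d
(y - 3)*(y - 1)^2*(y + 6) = y^4 + y^3 - 23*y^2 + 39*y - 18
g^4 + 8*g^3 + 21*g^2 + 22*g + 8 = (g + 1)^2*(g + 2)*(g + 4)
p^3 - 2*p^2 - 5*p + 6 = (p - 3)*(p - 1)*(p + 2)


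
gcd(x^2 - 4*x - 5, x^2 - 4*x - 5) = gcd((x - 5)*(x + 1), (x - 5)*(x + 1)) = x^2 - 4*x - 5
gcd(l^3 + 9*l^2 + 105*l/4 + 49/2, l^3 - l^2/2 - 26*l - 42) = l^2 + 11*l/2 + 7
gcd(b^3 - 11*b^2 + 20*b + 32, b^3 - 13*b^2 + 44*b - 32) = b^2 - 12*b + 32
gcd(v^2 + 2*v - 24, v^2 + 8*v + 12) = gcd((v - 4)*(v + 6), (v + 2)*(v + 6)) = v + 6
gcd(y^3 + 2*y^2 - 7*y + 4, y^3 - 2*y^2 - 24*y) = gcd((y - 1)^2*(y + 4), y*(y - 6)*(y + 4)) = y + 4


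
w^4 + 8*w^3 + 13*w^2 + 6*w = w*(w + 1)^2*(w + 6)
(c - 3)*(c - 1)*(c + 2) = c^3 - 2*c^2 - 5*c + 6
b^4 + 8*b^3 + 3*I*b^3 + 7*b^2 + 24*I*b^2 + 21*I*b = b*(b + 1)*(b + 7)*(b + 3*I)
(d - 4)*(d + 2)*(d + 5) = d^3 + 3*d^2 - 18*d - 40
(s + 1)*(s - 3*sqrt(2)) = s^2 - 3*sqrt(2)*s + s - 3*sqrt(2)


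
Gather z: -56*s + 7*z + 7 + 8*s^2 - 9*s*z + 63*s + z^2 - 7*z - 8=8*s^2 - 9*s*z + 7*s + z^2 - 1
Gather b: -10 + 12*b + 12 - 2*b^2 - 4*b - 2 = -2*b^2 + 8*b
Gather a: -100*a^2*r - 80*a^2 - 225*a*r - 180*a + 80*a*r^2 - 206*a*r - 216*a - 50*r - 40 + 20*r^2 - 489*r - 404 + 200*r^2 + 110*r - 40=a^2*(-100*r - 80) + a*(80*r^2 - 431*r - 396) + 220*r^2 - 429*r - 484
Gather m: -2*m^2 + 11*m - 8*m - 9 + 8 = -2*m^2 + 3*m - 1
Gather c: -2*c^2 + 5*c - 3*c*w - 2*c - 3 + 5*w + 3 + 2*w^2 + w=-2*c^2 + c*(3 - 3*w) + 2*w^2 + 6*w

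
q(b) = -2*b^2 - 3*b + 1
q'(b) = -4*b - 3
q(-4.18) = -21.40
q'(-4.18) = 13.72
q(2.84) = -23.65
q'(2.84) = -14.36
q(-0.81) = 2.12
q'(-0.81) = 0.24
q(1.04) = -4.28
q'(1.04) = -7.16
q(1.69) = -9.78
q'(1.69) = -9.76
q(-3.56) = -13.67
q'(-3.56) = 11.24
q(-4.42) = -24.81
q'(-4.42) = 14.68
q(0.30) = -0.08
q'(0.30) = -4.20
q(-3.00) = -8.00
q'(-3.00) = 9.00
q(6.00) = -89.00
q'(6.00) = -27.00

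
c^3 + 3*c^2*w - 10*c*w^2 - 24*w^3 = (c - 3*w)*(c + 2*w)*(c + 4*w)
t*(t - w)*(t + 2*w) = t^3 + t^2*w - 2*t*w^2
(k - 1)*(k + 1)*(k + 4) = k^3 + 4*k^2 - k - 4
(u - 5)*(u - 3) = u^2 - 8*u + 15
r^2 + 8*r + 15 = (r + 3)*(r + 5)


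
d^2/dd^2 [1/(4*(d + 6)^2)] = 3/(2*(d + 6)^4)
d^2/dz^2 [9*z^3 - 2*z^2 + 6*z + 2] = 54*z - 4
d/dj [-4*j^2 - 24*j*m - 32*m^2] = -8*j - 24*m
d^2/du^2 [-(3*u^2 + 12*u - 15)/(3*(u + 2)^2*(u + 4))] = 2*(-u^4 - 8*u^3 + 30*u^2 + 328*u + 596)/(u^7 + 20*u^6 + 168*u^5 + 768*u^4 + 2064*u^3 + 3264*u^2 + 2816*u + 1024)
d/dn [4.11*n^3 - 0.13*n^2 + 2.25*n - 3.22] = 12.33*n^2 - 0.26*n + 2.25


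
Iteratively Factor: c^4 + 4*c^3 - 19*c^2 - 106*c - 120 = (c + 2)*(c^3 + 2*c^2 - 23*c - 60) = (c + 2)*(c + 3)*(c^2 - c - 20) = (c - 5)*(c + 2)*(c + 3)*(c + 4)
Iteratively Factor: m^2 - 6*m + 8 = (m - 4)*(m - 2)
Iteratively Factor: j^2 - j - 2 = (j - 2)*(j + 1)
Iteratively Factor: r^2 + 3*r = (r + 3)*(r)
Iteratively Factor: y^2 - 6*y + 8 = (y - 4)*(y - 2)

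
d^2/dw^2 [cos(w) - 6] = -cos(w)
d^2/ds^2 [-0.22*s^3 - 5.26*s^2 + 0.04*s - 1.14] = -1.32*s - 10.52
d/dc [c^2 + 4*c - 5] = 2*c + 4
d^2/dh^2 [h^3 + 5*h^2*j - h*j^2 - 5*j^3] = 6*h + 10*j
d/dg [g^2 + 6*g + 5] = 2*g + 6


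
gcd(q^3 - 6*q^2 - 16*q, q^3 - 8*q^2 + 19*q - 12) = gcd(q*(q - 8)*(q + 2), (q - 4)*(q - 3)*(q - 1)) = 1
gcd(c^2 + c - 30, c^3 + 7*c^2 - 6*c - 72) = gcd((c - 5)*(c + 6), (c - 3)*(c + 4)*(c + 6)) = c + 6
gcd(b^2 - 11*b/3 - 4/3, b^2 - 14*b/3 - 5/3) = b + 1/3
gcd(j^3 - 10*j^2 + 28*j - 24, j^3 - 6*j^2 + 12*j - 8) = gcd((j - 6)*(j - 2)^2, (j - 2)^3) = j^2 - 4*j + 4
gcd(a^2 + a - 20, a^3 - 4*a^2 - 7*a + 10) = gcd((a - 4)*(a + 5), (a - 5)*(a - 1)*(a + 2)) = 1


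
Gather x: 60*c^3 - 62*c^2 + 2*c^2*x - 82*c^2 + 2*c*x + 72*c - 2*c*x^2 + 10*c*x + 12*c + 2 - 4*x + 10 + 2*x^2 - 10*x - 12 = 60*c^3 - 144*c^2 + 84*c + x^2*(2 - 2*c) + x*(2*c^2 + 12*c - 14)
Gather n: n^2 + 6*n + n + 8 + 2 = n^2 + 7*n + 10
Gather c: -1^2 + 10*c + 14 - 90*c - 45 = -80*c - 32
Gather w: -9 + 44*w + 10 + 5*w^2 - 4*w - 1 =5*w^2 + 40*w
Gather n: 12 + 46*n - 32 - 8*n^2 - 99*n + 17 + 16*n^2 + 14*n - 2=8*n^2 - 39*n - 5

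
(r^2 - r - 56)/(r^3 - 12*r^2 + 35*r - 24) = (r + 7)/(r^2 - 4*r + 3)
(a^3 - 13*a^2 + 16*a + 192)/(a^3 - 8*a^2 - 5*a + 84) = (a^2 - 16*a + 64)/(a^2 - 11*a + 28)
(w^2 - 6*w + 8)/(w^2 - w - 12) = (w - 2)/(w + 3)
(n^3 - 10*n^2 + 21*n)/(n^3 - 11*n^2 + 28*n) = (n - 3)/(n - 4)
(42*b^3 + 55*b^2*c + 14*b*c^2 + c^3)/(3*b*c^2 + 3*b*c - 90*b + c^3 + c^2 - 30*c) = (42*b^3 + 55*b^2*c + 14*b*c^2 + c^3)/(3*b*c^2 + 3*b*c - 90*b + c^3 + c^2 - 30*c)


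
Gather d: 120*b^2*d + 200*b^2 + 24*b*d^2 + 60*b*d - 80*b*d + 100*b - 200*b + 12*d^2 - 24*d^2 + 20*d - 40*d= 200*b^2 - 100*b + d^2*(24*b - 12) + d*(120*b^2 - 20*b - 20)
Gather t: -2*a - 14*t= -2*a - 14*t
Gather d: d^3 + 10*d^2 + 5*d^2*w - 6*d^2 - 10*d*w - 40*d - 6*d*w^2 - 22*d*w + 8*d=d^3 + d^2*(5*w + 4) + d*(-6*w^2 - 32*w - 32)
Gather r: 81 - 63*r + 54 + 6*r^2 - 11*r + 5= 6*r^2 - 74*r + 140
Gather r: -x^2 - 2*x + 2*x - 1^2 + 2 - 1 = -x^2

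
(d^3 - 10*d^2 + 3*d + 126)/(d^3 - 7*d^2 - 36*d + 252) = (d + 3)/(d + 6)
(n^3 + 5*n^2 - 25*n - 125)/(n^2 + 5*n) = n - 25/n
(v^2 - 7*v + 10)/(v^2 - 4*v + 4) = (v - 5)/(v - 2)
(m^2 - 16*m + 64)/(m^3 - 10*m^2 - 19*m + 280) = (m - 8)/(m^2 - 2*m - 35)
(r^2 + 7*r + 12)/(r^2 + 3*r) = (r + 4)/r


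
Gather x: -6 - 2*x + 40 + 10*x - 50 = 8*x - 16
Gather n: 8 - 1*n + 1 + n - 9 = 0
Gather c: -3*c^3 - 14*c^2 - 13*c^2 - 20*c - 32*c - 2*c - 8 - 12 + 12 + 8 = -3*c^3 - 27*c^2 - 54*c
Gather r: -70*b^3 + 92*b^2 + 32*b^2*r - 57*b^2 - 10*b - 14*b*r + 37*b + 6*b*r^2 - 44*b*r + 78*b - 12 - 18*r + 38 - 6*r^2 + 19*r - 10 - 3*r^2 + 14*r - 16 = -70*b^3 + 35*b^2 + 105*b + r^2*(6*b - 9) + r*(32*b^2 - 58*b + 15)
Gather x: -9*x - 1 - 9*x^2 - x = -9*x^2 - 10*x - 1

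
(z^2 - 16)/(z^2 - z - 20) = (z - 4)/(z - 5)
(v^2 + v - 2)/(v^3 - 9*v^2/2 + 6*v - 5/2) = 2*(v + 2)/(2*v^2 - 7*v + 5)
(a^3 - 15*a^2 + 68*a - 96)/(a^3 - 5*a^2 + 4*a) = (a^2 - 11*a + 24)/(a*(a - 1))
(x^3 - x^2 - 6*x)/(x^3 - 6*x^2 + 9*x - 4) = x*(x^2 - x - 6)/(x^3 - 6*x^2 + 9*x - 4)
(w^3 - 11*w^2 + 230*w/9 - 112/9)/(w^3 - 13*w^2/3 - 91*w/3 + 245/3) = (3*w^2 - 26*w + 16)/(3*(w^2 - 2*w - 35))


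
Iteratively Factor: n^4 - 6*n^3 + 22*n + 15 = (n + 1)*(n^3 - 7*n^2 + 7*n + 15) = (n + 1)^2*(n^2 - 8*n + 15) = (n - 3)*(n + 1)^2*(n - 5)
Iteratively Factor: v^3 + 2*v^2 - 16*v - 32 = (v - 4)*(v^2 + 6*v + 8) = (v - 4)*(v + 4)*(v + 2)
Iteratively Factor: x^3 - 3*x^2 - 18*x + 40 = (x - 2)*(x^2 - x - 20) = (x - 2)*(x + 4)*(x - 5)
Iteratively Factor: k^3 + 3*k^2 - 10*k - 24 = (k + 4)*(k^2 - k - 6) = (k + 2)*(k + 4)*(k - 3)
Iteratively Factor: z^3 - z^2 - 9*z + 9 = (z - 3)*(z^2 + 2*z - 3) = (z - 3)*(z - 1)*(z + 3)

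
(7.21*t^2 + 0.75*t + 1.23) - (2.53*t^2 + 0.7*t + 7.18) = 4.68*t^2 + 0.05*t - 5.95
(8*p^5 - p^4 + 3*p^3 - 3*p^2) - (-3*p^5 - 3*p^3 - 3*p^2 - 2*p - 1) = 11*p^5 - p^4 + 6*p^3 + 2*p + 1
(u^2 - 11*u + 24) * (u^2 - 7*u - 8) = u^4 - 18*u^3 + 93*u^2 - 80*u - 192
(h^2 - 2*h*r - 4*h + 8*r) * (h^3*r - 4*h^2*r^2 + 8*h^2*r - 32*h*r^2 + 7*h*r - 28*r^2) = h^5*r - 6*h^4*r^2 + 4*h^4*r + 8*h^3*r^3 - 24*h^3*r^2 - 25*h^3*r + 32*h^2*r^3 + 150*h^2*r^2 - 28*h^2*r - 200*h*r^3 + 168*h*r^2 - 224*r^3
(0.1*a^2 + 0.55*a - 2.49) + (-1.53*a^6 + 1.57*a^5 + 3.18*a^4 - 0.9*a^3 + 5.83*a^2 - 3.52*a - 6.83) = -1.53*a^6 + 1.57*a^5 + 3.18*a^4 - 0.9*a^3 + 5.93*a^2 - 2.97*a - 9.32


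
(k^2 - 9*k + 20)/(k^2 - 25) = (k - 4)/(k + 5)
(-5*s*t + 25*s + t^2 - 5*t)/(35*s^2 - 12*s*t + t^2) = (5 - t)/(7*s - t)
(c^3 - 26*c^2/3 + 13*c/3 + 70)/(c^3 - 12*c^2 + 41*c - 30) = (c + 7/3)/(c - 1)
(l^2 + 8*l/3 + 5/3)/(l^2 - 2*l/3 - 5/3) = (3*l + 5)/(3*l - 5)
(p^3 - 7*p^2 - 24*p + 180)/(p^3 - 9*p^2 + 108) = (p + 5)/(p + 3)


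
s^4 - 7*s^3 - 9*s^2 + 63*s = s*(s - 7)*(s - 3)*(s + 3)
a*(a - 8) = a^2 - 8*a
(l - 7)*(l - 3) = l^2 - 10*l + 21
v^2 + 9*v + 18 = (v + 3)*(v + 6)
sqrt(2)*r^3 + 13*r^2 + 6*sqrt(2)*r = r*(r + 6*sqrt(2))*(sqrt(2)*r + 1)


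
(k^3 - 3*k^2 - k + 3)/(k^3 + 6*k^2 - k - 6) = (k - 3)/(k + 6)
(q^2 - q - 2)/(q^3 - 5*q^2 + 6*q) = (q + 1)/(q*(q - 3))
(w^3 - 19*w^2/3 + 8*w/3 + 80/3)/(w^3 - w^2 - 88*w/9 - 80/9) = 3*(w - 4)/(3*w + 4)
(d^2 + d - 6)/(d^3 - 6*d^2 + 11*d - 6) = (d + 3)/(d^2 - 4*d + 3)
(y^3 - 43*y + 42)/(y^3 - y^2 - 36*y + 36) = (y + 7)/(y + 6)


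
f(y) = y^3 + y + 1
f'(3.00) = 28.00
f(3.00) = 31.00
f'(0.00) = 1.00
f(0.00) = 1.00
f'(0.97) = 3.82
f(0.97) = 2.88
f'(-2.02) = 13.24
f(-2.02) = -9.26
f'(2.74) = 23.52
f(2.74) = 24.31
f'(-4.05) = 50.21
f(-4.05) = -69.48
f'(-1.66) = 9.27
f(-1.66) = -5.23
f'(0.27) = 1.22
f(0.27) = 1.29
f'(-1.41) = 6.96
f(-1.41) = -3.21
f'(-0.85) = 3.17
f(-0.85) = -0.46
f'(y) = 3*y^2 + 1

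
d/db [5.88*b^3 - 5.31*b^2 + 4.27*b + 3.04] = 17.64*b^2 - 10.62*b + 4.27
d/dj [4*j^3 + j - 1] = 12*j^2 + 1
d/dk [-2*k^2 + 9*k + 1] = 9 - 4*k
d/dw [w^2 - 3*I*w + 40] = 2*w - 3*I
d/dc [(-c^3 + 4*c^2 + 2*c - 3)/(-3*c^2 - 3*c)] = 1/3 - 1/c^2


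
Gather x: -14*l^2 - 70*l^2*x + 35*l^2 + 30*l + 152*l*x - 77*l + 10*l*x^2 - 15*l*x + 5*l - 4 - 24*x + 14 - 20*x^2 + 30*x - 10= 21*l^2 - 42*l + x^2*(10*l - 20) + x*(-70*l^2 + 137*l + 6)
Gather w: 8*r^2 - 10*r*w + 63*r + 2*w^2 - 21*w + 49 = 8*r^2 + 63*r + 2*w^2 + w*(-10*r - 21) + 49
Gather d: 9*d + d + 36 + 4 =10*d + 40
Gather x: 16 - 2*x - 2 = 14 - 2*x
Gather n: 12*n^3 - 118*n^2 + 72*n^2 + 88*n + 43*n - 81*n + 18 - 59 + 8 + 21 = 12*n^3 - 46*n^2 + 50*n - 12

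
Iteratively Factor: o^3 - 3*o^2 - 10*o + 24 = (o + 3)*(o^2 - 6*o + 8) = (o - 2)*(o + 3)*(o - 4)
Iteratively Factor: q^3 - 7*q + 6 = (q - 1)*(q^2 + q - 6) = (q - 1)*(q + 3)*(q - 2)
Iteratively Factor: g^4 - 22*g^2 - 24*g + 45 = (g - 5)*(g^3 + 5*g^2 + 3*g - 9) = (g - 5)*(g - 1)*(g^2 + 6*g + 9) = (g - 5)*(g - 1)*(g + 3)*(g + 3)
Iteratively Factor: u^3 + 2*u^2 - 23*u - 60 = (u - 5)*(u^2 + 7*u + 12) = (u - 5)*(u + 3)*(u + 4)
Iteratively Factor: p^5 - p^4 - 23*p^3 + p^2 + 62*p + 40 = (p + 1)*(p^4 - 2*p^3 - 21*p^2 + 22*p + 40) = (p + 1)*(p + 4)*(p^3 - 6*p^2 + 3*p + 10) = (p + 1)^2*(p + 4)*(p^2 - 7*p + 10) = (p - 2)*(p + 1)^2*(p + 4)*(p - 5)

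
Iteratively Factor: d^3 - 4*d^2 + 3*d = (d - 3)*(d^2 - d) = (d - 3)*(d - 1)*(d)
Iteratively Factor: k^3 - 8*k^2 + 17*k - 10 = (k - 2)*(k^2 - 6*k + 5) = (k - 5)*(k - 2)*(k - 1)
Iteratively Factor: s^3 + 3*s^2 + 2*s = (s + 2)*(s^2 + s) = s*(s + 2)*(s + 1)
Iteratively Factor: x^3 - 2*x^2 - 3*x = (x)*(x^2 - 2*x - 3) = x*(x - 3)*(x + 1)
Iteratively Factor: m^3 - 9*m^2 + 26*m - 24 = (m - 4)*(m^2 - 5*m + 6) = (m - 4)*(m - 2)*(m - 3)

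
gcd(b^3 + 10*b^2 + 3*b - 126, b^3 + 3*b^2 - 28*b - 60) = b + 6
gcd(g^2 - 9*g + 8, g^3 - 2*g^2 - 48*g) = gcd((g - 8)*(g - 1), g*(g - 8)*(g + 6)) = g - 8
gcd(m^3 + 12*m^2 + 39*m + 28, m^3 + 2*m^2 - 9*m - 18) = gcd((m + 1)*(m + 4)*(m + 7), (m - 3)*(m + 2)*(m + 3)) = 1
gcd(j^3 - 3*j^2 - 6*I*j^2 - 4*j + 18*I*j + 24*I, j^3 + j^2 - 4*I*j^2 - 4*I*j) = j + 1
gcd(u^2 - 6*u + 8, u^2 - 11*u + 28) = u - 4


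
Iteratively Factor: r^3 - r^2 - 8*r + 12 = (r - 2)*(r^2 + r - 6) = (r - 2)*(r + 3)*(r - 2)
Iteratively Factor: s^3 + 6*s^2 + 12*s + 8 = (s + 2)*(s^2 + 4*s + 4) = (s + 2)^2*(s + 2)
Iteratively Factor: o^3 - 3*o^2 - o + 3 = (o - 1)*(o^2 - 2*o - 3) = (o - 1)*(o + 1)*(o - 3)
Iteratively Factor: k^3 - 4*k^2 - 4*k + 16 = (k + 2)*(k^2 - 6*k + 8) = (k - 2)*(k + 2)*(k - 4)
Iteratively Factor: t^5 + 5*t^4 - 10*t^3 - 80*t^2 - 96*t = (t + 2)*(t^4 + 3*t^3 - 16*t^2 - 48*t) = (t + 2)*(t + 3)*(t^3 - 16*t) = (t - 4)*(t + 2)*(t + 3)*(t^2 + 4*t) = (t - 4)*(t + 2)*(t + 3)*(t + 4)*(t)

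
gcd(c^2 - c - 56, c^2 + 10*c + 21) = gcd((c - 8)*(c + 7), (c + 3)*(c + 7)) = c + 7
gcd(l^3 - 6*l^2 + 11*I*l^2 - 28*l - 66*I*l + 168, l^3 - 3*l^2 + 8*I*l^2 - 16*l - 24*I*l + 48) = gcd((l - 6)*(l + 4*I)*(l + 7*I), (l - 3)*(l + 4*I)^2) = l + 4*I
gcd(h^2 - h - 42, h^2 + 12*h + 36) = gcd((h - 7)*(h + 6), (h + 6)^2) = h + 6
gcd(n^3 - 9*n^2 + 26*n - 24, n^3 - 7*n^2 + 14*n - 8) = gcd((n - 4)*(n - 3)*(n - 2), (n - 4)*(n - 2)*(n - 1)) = n^2 - 6*n + 8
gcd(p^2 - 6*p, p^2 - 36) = p - 6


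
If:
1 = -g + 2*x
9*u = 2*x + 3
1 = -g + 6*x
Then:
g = -1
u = 1/3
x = 0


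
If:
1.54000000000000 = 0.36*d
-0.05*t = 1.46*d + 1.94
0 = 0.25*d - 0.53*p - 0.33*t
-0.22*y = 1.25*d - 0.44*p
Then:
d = 4.28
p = 103.95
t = -163.71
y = 183.60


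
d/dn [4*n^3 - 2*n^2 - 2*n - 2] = 12*n^2 - 4*n - 2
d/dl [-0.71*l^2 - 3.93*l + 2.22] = -1.42*l - 3.93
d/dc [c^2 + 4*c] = 2*c + 4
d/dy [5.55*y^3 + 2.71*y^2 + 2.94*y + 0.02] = 16.65*y^2 + 5.42*y + 2.94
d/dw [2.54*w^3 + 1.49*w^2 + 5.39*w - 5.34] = 7.62*w^2 + 2.98*w + 5.39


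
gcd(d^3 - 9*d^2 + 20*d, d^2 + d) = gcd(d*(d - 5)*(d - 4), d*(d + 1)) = d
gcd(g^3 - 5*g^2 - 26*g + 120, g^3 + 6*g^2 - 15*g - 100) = g^2 + g - 20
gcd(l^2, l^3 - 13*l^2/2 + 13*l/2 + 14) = 1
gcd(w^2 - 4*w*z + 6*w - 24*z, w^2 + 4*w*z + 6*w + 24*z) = w + 6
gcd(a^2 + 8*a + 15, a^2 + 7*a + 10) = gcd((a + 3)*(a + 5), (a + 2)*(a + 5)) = a + 5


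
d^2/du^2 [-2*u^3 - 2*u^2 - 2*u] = -12*u - 4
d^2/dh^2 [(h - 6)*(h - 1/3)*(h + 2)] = 6*h - 26/3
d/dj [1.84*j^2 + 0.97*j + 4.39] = 3.68*j + 0.97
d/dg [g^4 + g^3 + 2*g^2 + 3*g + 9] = 4*g^3 + 3*g^2 + 4*g + 3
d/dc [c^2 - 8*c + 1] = 2*c - 8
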